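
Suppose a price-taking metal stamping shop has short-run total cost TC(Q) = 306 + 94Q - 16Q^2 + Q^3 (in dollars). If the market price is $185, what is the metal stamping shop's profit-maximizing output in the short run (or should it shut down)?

Strip out fixed cost: VC = 94Q - 16Q^2 + Q^3. Then AVC = 94 - 16Q + Q^2 and MC = 94 - 32Q + 3Q^2.
AVC is minimized where dAVC/dQ = -16 + 2Q = 0, at Q = 8; min AVC = 94 - 16·8 + 8^2 = $30.
Because $185 ≥ $30, revenue can cover variable cost; the firm operates.
Solving P = MC: -91 - 32Q + 3Q^2 = 0 ⇒ Q = -7/3 or 13. On the upward-sloping branch, Q* = 13.
Check: AVC at Q = 13 is $55 ≤ P, so revenue covers variable cost.
Profit = P·Q − TC = 185·13 − 1021 = $1384.

Produce at Q = 13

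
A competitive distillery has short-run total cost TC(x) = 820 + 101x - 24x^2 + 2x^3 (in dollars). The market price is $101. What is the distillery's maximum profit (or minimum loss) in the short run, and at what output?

AVC = 101 - 24x + 2x^2; min AVC = $29 at x = 6. Since P = $101 ≥ min AVC, the firm produces.
MC = 101 - 48x + 6x^2. Setting P = MC and taking the root on the rising branch gives x* = 8.
TR = 101·8 = 808. TC = 820 + 296 = 1116. Profit = 808 − 1116 = -$308.
By producing, the firm covers all variable cost plus $512 of fixed cost; shutting down would lose the full $820.

Profit = -$308 at x = 8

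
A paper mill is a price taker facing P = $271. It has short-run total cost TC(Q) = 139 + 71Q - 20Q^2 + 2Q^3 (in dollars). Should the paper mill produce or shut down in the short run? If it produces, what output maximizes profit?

From TC, MC = TC'(Q) = 71 - 40Q + 6Q^2 and AVC = VC/Q = 71 - 20Q + 2Q^2.
The AVC parabola has its vertex at Q = 20/4 = 5, where AVC = 71 - 20·5 + 2·5^2 = $21.
Because $271 ≥ $21, revenue can cover variable cost; the firm operates.
Solving P = MC: -200 - 40Q + 6Q^2 = 0 ⇒ Q = -10/3 or 10. On the upward-sloping branch, Q* = 10.
Check: AVC at Q = 10 is $71 ≤ P, so revenue covers variable cost.
Profit = P·Q − TC = 271·10 − 849 = $1861.

Produce at Q = 10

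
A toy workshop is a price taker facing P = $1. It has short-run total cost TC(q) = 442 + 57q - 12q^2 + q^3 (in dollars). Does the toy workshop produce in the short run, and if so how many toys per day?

Shut down

From TC, MC = TC'(q) = 57 - 24q + 3q^2 and AVC = VC/q = 57 - 12q + q^2.
AVC hits its minimum where MC = AVC, at q = 6, giving min AVC = 57 - 12·6 + 6^2 = $21.
P = $1 lies below min AVC = $21; no output level covers variable cost.
Best response: produce nothing and absorb the $442 fixed cost.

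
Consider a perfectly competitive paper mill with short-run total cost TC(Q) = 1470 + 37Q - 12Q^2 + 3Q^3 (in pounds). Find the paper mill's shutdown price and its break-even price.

Shutdown price = £25; break-even price = £310

AVC = 37 - 12Q + 3Q^2; minimized at Q = 2, giving min AVC = £25. That is the shutdown price.
ATC = 1470/Q + 37 - 12Q + 3Q^2. Setting dATC/dQ = −1470/Q^2 − 12 + 6Q = 0 gives Q = 7 (since 6·7^3 − 12·7^2 = 1470).
min ATC = 1470/7 + 37 − 12·7 + 3·7^2 = £310. That is the break-even price.
Between these two prices the firm operates at a loss; above £310 it earns a profit.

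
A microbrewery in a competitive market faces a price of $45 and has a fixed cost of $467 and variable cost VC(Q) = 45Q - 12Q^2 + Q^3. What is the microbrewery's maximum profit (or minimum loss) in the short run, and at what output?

Profit = -$211 at Q = 8

AVC = 45 - 12Q + Q^2; min AVC = $9 at Q = 6. Since P = $45 ≥ min AVC, the firm produces.
MC = 45 - 24Q + 3Q^2. Setting P = MC and taking the root on the rising branch gives Q* = 8.
TR = 45·8 = 360. TC = 467 + 104 = 571. Profit = 360 − 571 = -$211.
That loss of $211 beats the $467 the firm would lose by shutting down; producing recovers $256 of fixed cost.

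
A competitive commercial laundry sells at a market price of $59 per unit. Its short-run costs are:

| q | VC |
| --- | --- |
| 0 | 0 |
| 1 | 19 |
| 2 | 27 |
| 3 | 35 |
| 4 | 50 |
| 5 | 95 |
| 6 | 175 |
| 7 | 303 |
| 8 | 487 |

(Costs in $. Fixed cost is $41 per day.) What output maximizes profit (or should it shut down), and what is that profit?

Tabulate TR − TC: q=0: -41; q=1: -1; q=2: 50; q=3: 101; q=4: 145; q=5: 159; q=6: 138; q=7: 69; q=8: -56.
Profit is maximized at q = 5. AVC there is 95/5 = $19 ≤ P, so producing beats shutting down (which would give -$41).

q = 5; profit = $159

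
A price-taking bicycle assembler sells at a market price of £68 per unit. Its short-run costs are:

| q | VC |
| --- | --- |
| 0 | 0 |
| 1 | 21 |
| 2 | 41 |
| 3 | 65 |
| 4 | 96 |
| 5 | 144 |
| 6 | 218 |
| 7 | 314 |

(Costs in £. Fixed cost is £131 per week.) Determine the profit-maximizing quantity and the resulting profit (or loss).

q = 5; profit = £65

Compute π = P·q − TC at each output: q=0: -131; q=1: -84; q=2: -36; q=3: 8; q=4: 45; q=5: 65; q=6: 59; q=7: 31.
Profit is maximized at q = 5. AVC there is 144/5 = £28.80 ≤ P, so producing beats shutting down (which would give -£131).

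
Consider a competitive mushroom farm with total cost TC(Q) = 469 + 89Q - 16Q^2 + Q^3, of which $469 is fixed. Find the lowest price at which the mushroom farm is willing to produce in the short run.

Short-run supply begins at min AVC. From VC = 89Q - 16Q^2 + Q^3, AVC = 89 - 16Q + Q^2.
dAVC/dQ = -16 + 2Q = 0 gives Q = 8. min AVC = 89 - 16·8 + 8^2 = 25.
So the shutdown price is $25.

$25 per unit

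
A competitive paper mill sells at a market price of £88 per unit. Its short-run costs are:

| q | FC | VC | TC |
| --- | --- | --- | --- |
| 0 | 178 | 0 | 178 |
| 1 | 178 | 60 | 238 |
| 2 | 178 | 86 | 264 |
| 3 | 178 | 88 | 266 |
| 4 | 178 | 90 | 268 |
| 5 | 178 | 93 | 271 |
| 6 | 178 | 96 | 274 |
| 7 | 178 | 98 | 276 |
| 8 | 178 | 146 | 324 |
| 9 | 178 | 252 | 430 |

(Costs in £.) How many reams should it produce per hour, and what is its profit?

Compute π = P·q − TC at each output: q=0: -178; q=1: -150; q=2: -88; q=3: -2; q=4: 84; q=5: 169; q=6: 254; q=7: 340; q=8: 380; q=9: 362.
Profit is maximized at q = 8. AVC there is 146/8 = £18.25 ≤ P, so producing beats shutting down (which would give -£178).

q = 8; profit = £380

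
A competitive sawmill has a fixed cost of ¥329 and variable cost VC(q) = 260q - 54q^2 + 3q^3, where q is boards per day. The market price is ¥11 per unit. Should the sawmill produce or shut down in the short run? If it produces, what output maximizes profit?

Variable cost is VC = 260q - 54q^2 + 3q^3, so AVC = VC/q = 260 - 54q + 3q^2 and MC = dTC/dq = 260 - 108q + 9q^2.
AVC is minimized where dAVC/dq = -54 + 6q = 0, at q = 9; min AVC = 260 - 54·9 + 3·9^2 = ¥17.
Since P = ¥11 < min AVC = ¥17, price fails to cover variable cost at any output.
Shutting down limits the loss to fixed cost, ¥329.

Shut down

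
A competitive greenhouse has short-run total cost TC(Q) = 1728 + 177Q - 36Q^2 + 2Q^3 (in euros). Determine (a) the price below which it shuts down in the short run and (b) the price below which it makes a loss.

AVC = 177 - 36Q + 2Q^2; minimized at Q = 9, giving min AVC = €15. That is the shutdown price.
ATC = 1728/Q + 177 - 36Q + 2Q^2. Setting dATC/dQ = −1728/Q^2 − 36 + 4Q = 0 gives Q = 12 (since 4·12^3 − 36·12^2 = 1728).
min ATC = 1728/12 + 177 − 36·12 + 2·12^2 = €177. That is the break-even price.
For €15 ≤ P < €177 the firm produces at a loss; below €15 it shuts down.

Shutdown price = €15; break-even price = €177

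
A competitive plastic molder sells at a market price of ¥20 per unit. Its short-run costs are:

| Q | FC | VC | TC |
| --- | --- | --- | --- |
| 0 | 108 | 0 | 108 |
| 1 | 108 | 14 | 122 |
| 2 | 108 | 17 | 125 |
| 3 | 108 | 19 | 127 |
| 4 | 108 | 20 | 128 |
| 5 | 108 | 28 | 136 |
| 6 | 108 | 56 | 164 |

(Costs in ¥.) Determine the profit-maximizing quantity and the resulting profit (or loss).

Q = 5; profit = -¥36

Tabulate TR − TC: Q=0: -108; Q=1: -102; Q=2: -85; Q=3: -67; Q=4: -48; Q=5: -36; Q=6: -44.
Profit is maximized at Q = 5. AVC there is 28/5 = ¥5.60 ≤ P, so producing beats shutting down (which would give -¥108).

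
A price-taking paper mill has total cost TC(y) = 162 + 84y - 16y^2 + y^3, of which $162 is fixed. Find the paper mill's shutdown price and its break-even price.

Shutdown price = min AVC. AVC = 84 - 16y + y^2, with vertex at y = 8 and minimum $20.
ATC = 162/y + 84 - 16y + y^2. Setting dATC/dy = −162/y^2 − 16 + 2y = 0 gives y = 9 (since 2·9^3 − 16·9^2 = 162).
min ATC = 162/9 + 84 − 16·9 + 9^2 = $39. That is the break-even price.
Between these two prices the firm operates at a loss; above $39 it earns a profit.

Shutdown price = $20; break-even price = $39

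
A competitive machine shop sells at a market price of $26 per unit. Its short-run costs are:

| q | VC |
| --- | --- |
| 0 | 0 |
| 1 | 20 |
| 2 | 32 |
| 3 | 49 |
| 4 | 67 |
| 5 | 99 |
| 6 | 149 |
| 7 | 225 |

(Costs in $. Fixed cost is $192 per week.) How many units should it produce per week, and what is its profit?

q = 4; profit = -$155

Tabulate TR − TC: q=0: -192; q=1: -186; q=2: -172; q=3: -163; q=4: -155; q=5: -161; q=6: -185; q=7: -235.
Profit is maximized at q = 4. AVC there is 67/4 = $16.75 ≤ P, so producing beats shutting down (which would give -$192).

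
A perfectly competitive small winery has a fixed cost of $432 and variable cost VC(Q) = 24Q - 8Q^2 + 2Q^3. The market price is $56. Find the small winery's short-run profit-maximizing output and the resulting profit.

Profit = -$304 at Q = 4

AVC = 24 - 8Q + 2Q^2 has its minimum $16 at Q = 2; price $56 clears that bar, so the firm operates.
With MC = 24 - 16Q + 6Q^2, P = MC on the upward-sloping part at Q* = 4.
TR = 56·4 = 224. TC = 432 + 96 = 528. Profit = 224 − 528 = -$304.
Shutting down would mean losing the fixed cost of $432, so operating at a loss of $304 is better by $128.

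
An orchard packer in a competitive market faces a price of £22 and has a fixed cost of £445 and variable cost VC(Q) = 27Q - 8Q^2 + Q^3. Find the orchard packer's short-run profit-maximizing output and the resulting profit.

Profit = -£395 at Q = 5

AVC = 27 - 8Q + Q^2; min AVC = £11 at Q = 4. Since P = £22 ≥ min AVC, the firm produces.
MC = 27 - 16Q + 3Q^2. Setting P = MC and taking the root on the rising branch gives Q* = 5.
TR = 22·5 = 110. TC = 445 + 60 = 505. Profit = 110 − 505 = -£395.
By producing, the firm covers all variable cost plus £50 of fixed cost; shutting down would lose the full £445.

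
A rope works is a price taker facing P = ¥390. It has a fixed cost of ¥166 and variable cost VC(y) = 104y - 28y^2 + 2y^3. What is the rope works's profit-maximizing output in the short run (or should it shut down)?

From TC, MC = TC'(y) = 104 - 56y + 6y^2 and AVC = VC/y = 104 - 28y + 2y^2.
The AVC parabola has its vertex at y = 28/4 = 7, where AVC = 104 - 28·7 + 2·7^2 = ¥6.
Because ¥390 ≥ ¥6, revenue can cover variable cost; the firm operates.
Solving P = MC: -286 - 56y + 6y^2 = 0 ⇒ y = -11/3 or 13. On the upward-sloping branch, y* = 13.
Check: AVC at y = 13 is ¥78 ≤ P, so revenue covers variable cost.
Profit = P·y − TC = 390·13 − 1180 = ¥3890.

Produce at y = 13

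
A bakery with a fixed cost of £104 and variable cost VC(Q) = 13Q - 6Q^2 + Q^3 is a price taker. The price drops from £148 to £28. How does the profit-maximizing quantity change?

Output falls from 9 to 5

AVC = 13 - 6Q + Q^2, minimized at Q = 3 where min AVC = £4. MC = 13 - 12Q + 3Q^2.
With P = £148 above the shutdown price, P = MC gives Q = 9.
At P = £28 ≥ min AVC, set P = MC: Q = 5. The firm stays open but cuts output.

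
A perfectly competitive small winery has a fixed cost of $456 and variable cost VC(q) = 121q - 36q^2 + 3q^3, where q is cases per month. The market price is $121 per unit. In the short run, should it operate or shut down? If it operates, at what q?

Produce at q = 8

Strip out fixed cost: VC = 121q - 36q^2 + 3q^3. Then AVC = 121 - 36q + 3q^2 and MC = 121 - 72q + 9q^2.
AVC hits its minimum where MC = AVC, at q = 6, giving min AVC = 121 - 36·6 + 3·6^2 = $13.
Since P = $121 ≥ min AVC = $13, price covers variable cost and the firm should produce.
P = MC gives -72q + 9q^2 = 0, with roots 0 and 8. Take the larger (rising MC): q* = 8.
Check: AVC at q = 8 is $25 ≤ P, so revenue covers variable cost.
Profit = P·q − TC = 121·8 − 656 = $312.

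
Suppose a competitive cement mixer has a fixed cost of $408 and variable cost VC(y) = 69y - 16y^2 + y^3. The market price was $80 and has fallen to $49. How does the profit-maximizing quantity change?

MC = 69 - 32y + 3y^2; the shutdown threshold is min AVC = $5 (at y = 8).
With P = $80 above the shutdown price, P = MC gives y = 11.
At P = $49 ≥ min AVC, set P = MC: y = 10. The firm stays open but cuts output.

Output falls from 11 to 10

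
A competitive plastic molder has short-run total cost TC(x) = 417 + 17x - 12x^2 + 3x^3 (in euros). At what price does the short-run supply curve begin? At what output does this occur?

€5 per unit, at x = 2

The shutdown price is the minimum of AVC. VC = 17x - 12x^2 + 3x^3, so AVC = 17 - 12x + 3x^2.
dAVC/dx = -12 + 6x = 0 gives x = 2. min AVC = 17 - 12·2 + 3·2^2 = 5.
For P < €5 the firm produces nothing.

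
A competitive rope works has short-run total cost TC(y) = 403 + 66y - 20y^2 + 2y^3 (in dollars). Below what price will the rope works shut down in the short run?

The firm shuts down when price falls below the minimum of average variable cost. AVC = VC/y = 66 - 20y + 2y^2.
dAVC/dy = -20 + 4y = 0 gives y = 5. min AVC = 66 - 20·5 + 2·5^2 = 16.
The firm shuts down for any P below $16.

$16 per unit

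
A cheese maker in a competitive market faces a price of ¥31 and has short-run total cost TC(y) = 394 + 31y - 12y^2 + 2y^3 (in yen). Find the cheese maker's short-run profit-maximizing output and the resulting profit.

AVC = 31 - 12y + 2y^2; min AVC = ¥13 at y = 3. Since P = ¥31 ≥ min AVC, the firm produces.
MC = 31 - 24y + 6y^2. Setting P = MC and taking the root on the rising branch gives y* = 4.
TR = 31·4 = 124. TC = 394 + 60 = 454. Profit = 124 − 454 = -¥330.
By producing, the firm covers all variable cost plus ¥64 of fixed cost; shutting down would lose the full ¥394.

Profit = -¥330 at y = 4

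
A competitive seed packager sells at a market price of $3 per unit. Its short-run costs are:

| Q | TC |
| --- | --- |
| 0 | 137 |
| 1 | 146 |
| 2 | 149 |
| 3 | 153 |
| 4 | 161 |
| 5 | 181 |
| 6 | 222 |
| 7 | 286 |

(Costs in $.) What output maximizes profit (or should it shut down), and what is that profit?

Tabulate TR − TC: Q=0: -137; Q=1: -143; Q=2: -143; Q=3: -144; Q=4: -149; Q=5: -166; Q=6: -204; Q=7: -265.
Profit is highest at Q = 0. Equivalently, the lowest AVC in the table is 16/3 ≈ $5.33 at Q = 3, and P = $3 falls below it — price never covers variable cost, so the firm shuts down and loses only its fixed cost.

Q = 0 (shut down); profit = -$137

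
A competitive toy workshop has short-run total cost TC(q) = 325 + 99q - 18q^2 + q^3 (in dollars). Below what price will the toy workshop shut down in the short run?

The shutdown price is the minimum of AVC. VC = 99q - 18q^2 + q^3, so AVC = 99 - 18q + q^2.
dAVC/dq = -18 + 2q = 0 gives q = 9. min AVC = 99 - 18·9 + 9^2 = 18.
So the shutdown price is $18.

$18 per unit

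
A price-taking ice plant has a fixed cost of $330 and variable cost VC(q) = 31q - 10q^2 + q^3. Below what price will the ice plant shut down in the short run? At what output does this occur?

The firm shuts down when price falls below the minimum of average variable cost. AVC = VC/q = 31 - 10q + q^2.
At the minimum of AVC, MC = AVC. MC = 31 - 20q + 3q^2; setting MC = AVC gives 2q^2 - 10q = 0, so q = 5. min AVC = 6.
The firm shuts down for any P below $6.

$6 per unit, at q = 5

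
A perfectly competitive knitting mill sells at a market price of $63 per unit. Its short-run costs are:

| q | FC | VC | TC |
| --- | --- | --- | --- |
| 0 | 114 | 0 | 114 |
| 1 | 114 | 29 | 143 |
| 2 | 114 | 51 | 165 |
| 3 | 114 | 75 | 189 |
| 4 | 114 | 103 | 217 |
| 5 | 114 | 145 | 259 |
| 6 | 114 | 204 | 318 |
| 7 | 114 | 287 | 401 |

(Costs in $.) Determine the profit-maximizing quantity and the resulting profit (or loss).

q = 6; profit = $60

Tabulate TR − TC: q=0: -114; q=1: -80; q=2: -39; q=3: 0; q=4: 35; q=5: 56; q=6: 60; q=7: 40.
Profit is maximized at q = 6. AVC there is 204/6 = $34 ≤ P, so producing beats shutting down (which would give -$114).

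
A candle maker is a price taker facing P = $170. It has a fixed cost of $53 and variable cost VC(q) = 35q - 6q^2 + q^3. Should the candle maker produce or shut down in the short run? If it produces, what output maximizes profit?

Strip out fixed cost: VC = 35q - 6q^2 + q^3. Then AVC = 35 - 6q + q^2 and MC = 35 - 12q + 3q^2.
AVC is minimized where dAVC/dq = -6 + 2q = 0, at q = 3; min AVC = 35 - 6·3 + 3^2 = $26.
P = $170 exceeds min AVC = $26, so the firm stays open.
P = MC gives -135 - 12q + 3q^2 = 0, with roots -5 and 9. Take the larger (rising MC): q* = 9.
Check: AVC at q = 9 is $62 ≤ P, so revenue covers variable cost.
Profit = P·q − TC = 170·9 − 611 = $919.

Produce at q = 9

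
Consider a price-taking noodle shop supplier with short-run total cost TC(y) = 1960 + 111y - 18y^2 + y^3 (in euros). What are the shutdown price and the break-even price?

AVC = 111 - 18y + y^2; minimized at y = 9, giving min AVC = €30. That is the shutdown price.
ATC = 1960/y + 111 - 18y + y^2. Setting dATC/dy = −1960/y^2 − 18 + 2y = 0 gives y = 14 (since 2·14^3 − 18·14^2 = 1960).
min ATC = 1960/14 + 111 − 18·14 + 14^2 = €195. That is the break-even price.
Between these two prices the firm operates at a loss; above €195 it earns a profit.

Shutdown price = €30; break-even price = €195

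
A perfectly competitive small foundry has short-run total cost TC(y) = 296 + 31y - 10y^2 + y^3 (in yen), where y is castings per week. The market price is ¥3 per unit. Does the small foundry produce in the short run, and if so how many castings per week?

Strip out fixed cost: VC = 31y - 10y^2 + y^3. Then AVC = 31 - 10y + y^2 and MC = 31 - 20y + 3y^2.
The AVC parabola has its vertex at y = 10/2 = 5, where AVC = 31 - 10·5 + 5^2 = ¥6.
Since P = ¥3 < min AVC = ¥6, price fails to cover variable cost at any output.
Shutting down limits the loss to fixed cost, ¥296.

Shut down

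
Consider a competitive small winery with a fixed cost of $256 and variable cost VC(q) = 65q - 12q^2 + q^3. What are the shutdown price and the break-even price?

AVC = 65 - 12q + q^2; minimized at q = 6, giving min AVC = $29. That is the shutdown price.
ATC = 256/q + 65 - 12q + q^2. Setting dATC/dq = −256/q^2 − 12 + 2q = 0 gives q = 8 (since 2·8^3 − 12·8^2 = 256).
min ATC = 256/8 + 65 − 12·8 + 8^2 = $65. That is the break-even price.
For $29 ≤ P < $65 the firm produces at a loss; below $29 it shuts down.

Shutdown price = $29; break-even price = $65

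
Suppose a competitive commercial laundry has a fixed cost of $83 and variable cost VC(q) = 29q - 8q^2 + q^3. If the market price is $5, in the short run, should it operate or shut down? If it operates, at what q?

Strip out fixed cost: VC = 29q - 8q^2 + q^3. Then AVC = 29 - 8q + q^2 and MC = 29 - 16q + 3q^2.
The AVC parabola has its vertex at q = 8/2 = 4, where AVC = 29 - 8·4 + 4^2 = $13.
Since P = $5 < min AVC = $13, price fails to cover variable cost at any output.
Shutting down limits the loss to fixed cost, $83.

Shut down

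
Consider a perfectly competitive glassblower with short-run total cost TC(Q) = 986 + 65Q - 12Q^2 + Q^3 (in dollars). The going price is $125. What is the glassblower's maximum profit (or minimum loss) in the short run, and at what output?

AVC = 65 - 12Q + Q^2 has its minimum $29 at Q = 6; price $125 clears that bar, so the firm operates.
MC = 65 - 24Q + 3Q^2. Setting P = MC and taking the root on the rising branch gives Q* = 10.
TR = 125·10 = 1250. TC = 986 + 450 = 1436. Profit = 1250 − 1436 = -$186.
By producing, the firm covers all variable cost plus $800 of fixed cost; shutting down would lose the full $986.

Profit = -$186 at Q = 10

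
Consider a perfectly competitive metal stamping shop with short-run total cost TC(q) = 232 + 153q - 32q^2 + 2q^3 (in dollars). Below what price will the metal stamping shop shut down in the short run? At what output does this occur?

The shutdown price is the minimum of AVC. VC = 153q - 32q^2 + 2q^3, so AVC = 153 - 32q + 2q^2.
dAVC/dq = -32 + 4q = 0 gives q = 8. min AVC = 153 - 32·8 + 2·8^2 = 25.
The firm shuts down for any P below $25.

$25 per unit, at q = 8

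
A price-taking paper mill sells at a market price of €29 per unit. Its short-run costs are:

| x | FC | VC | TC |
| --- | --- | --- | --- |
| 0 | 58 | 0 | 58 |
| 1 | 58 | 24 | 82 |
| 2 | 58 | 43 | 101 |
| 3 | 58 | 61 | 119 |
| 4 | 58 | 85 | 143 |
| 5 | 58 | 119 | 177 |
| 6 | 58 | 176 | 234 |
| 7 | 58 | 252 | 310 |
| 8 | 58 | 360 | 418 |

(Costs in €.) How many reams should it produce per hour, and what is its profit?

Tabulate TR − TC: x=0: -58; x=1: -53; x=2: -43; x=3: -32; x=4: -27; x=5: -32; x=6: -60; x=7: -107; x=8: -186.
Profit is maximized at x = 4. AVC there is 85/4 = €21.25 ≤ P, so producing beats shutting down (which would give -€58).

x = 4; profit = -€27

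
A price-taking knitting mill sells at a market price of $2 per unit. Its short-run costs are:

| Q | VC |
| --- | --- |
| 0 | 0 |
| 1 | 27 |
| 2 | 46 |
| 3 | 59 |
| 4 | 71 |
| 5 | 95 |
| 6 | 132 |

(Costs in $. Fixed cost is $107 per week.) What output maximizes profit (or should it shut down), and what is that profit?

Q = 0 (shut down); profit = -$107

Profit at each row (π = 2Q − TC): Q=0: -107; Q=1: -132; Q=2: -149; Q=3: -160; Q=4: -170; Q=5: -192; Q=6: -227.
Profit is highest at Q = 0. Equivalently, the lowest AVC in the table is 71/4 ≈ $17.75 at Q = 4, and P = $2 falls below it — price never covers variable cost, so the firm shuts down and loses only its fixed cost.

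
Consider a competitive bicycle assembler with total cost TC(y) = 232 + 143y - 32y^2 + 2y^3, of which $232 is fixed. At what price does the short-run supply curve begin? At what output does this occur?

$15 per unit, at y = 8

Short-run supply begins at min AVC. From VC = 143y - 32y^2 + 2y^3, AVC = 143 - 32y + 2y^2.
dAVC/dy = -32 + 4y = 0 gives y = 8. min AVC = 143 - 32·8 + 2·8^2 = 15.
For P < $15 the firm produces nothing.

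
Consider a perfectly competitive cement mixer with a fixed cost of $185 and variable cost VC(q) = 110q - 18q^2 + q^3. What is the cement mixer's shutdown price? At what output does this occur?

$29 per unit, at q = 9

The shutdown price is the minimum of AVC. VC = 110q - 18q^2 + q^3, so AVC = 110 - 18q + q^2.
dAVC/dq = -18 + 2q = 0 gives q = 9. min AVC = 110 - 18·9 + 9^2 = 29.
The firm shuts down for any P below $29.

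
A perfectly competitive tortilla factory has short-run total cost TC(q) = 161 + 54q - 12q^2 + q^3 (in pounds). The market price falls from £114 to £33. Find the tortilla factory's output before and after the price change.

Output falls from 10 to 7

MC = 54 - 24q + 3q^2; the shutdown threshold is min AVC = £18 (at q = 6).
At P = £114 ≥ min AVC, set P = MC on the rising branch: q = 10.
At P = £33 ≥ min AVC, set P = MC: q = 7. The firm stays open but cuts output.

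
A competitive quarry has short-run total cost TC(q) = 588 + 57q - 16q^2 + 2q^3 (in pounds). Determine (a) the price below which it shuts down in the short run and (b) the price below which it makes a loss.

AVC = 57 - 16q + 2q^2; minimized at q = 4, giving min AVC = £25. That is the shutdown price.
ATC = 588/q + 57 - 16q + 2q^2. Setting dATC/dq = −588/q^2 − 16 + 4q = 0 gives q = 7 (since 4·7^3 − 16·7^2 = 588).
min ATC = 588/7 + 57 − 16·7 + 2·7^2 = £127. That is the break-even price.
Between these two prices the firm operates at a loss; above £127 it earns a profit.

Shutdown price = £25; break-even price = £127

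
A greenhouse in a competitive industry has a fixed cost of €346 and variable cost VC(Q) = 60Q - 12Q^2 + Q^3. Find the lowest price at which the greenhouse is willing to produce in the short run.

The firm shuts down when price falls below the minimum of average variable cost. AVC = VC/Q = 60 - 12Q + Q^2.
At the minimum of AVC, MC = AVC. MC = 60 - 24Q + 3Q^2; setting MC = AVC gives 2Q^2 - 12Q = 0, so Q = 6. min AVC = 24.
For P < €24 the firm produces nothing.

€24 per unit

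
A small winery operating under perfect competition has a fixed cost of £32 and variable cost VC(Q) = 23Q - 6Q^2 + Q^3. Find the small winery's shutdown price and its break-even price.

Shutdown price = min AVC. AVC = 23 - 6Q + Q^2, with vertex at Q = 3 and minimum £14.
ATC = 32/Q + 23 - 6Q + Q^2. Setting dATC/dQ = −32/Q^2 − 6 + 2Q = 0 gives Q = 4 (since 2·4^3 − 6·4^2 = 32).
min ATC = 32/4 + 23 − 6·4 + 4^2 = £23. That is the break-even price.
Between these two prices the firm operates at a loss; above £23 it earns a profit.

Shutdown price = £14; break-even price = £23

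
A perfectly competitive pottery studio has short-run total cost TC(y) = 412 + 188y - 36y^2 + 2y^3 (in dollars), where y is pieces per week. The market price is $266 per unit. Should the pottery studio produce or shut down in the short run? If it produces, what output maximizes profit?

Strip out fixed cost: VC = 188y - 36y^2 + 2y^3. Then AVC = 188 - 36y + 2y^2 and MC = 188 - 72y + 6y^2.
AVC hits its minimum where MC = AVC, at y = 9, giving min AVC = 188 - 36·9 + 2·9^2 = $26.
Because $266 ≥ $26, revenue can cover variable cost; the firm operates.
P = MC gives -78 - 72y + 6y^2 = 0, with roots -1 and 13. Take the larger (rising MC): y* = 13.
Check: AVC at y = 13 is $58 ≤ P, so revenue covers variable cost.
Profit = P·y − TC = 266·13 − 1166 = $2292.

Produce at y = 13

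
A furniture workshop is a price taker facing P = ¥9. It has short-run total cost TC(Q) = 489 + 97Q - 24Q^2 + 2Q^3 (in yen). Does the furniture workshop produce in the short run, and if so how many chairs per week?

Shut down

From TC, MC = TC'(Q) = 97 - 48Q + 6Q^2 and AVC = VC/Q = 97 - 24Q + 2Q^2.
The AVC parabola has its vertex at Q = 24/4 = 6, where AVC = 97 - 24·6 + 2·6^2 = ¥25.
Since P = ¥9 < min AVC = ¥25, price fails to cover variable cost at any output.
Shutting down limits the loss to fixed cost, ¥489.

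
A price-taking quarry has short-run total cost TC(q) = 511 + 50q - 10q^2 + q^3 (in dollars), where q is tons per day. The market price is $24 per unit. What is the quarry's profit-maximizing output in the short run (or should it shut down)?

Strip out fixed cost: VC = 50q - 10q^2 + q^3. Then AVC = 50 - 10q + q^2 and MC = 50 - 20q + 3q^2.
AVC is minimized where dAVC/dq = -10 + 2q = 0, at q = 5; min AVC = 50 - 10·5 + 5^2 = $25.
P = $24 lies below min AVC = $25; no output level covers variable cost.
The firm minimizes its loss by shutting down and losing only its fixed cost of $511.

Shut down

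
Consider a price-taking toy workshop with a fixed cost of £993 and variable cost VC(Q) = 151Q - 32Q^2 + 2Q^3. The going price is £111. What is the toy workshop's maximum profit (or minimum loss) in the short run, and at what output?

AVC = 151 - 32Q + 2Q^2 has its minimum £23 at Q = 8; price £111 clears that bar, so the firm operates.
MC = 151 - 64Q + 6Q^2. Setting P = MC and taking the root on the rising branch gives Q* = 10.
TR = 111·10 = 1110. TC = 993 + 310 = 1303. Profit = 1110 − 1303 = -£193.
Shutting down would mean losing the fixed cost of £993, so operating at a loss of £193 is better by £800.

Profit = -£193 at Q = 10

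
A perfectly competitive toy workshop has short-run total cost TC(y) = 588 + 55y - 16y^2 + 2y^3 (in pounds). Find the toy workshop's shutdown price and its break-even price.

Shutdown price = £23; break-even price = £125

Shutdown price = min AVC. AVC = 55 - 16y + 2y^2, with vertex at y = 4 and minimum £23.
ATC = 588/y + 55 - 16y + 2y^2. Setting dATC/dy = −588/y^2 − 16 + 4y = 0 gives y = 7 (since 4·7^3 − 16·7^2 = 588).
min ATC = 588/7 + 55 − 16·7 + 2·7^2 = £125. That is the break-even price.
For £23 ≤ P < £125 the firm produces at a loss; below £23 it shuts down.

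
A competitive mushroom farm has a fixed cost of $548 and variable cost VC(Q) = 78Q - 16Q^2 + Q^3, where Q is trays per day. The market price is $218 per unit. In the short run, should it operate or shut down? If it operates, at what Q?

Produce at Q = 14

Strip out fixed cost: VC = 78Q - 16Q^2 + Q^3. Then AVC = 78 - 16Q + Q^2 and MC = 78 - 32Q + 3Q^2.
The AVC parabola has its vertex at Q = 16/2 = 8, where AVC = 78 - 16·8 + 8^2 = $14.
Since P = $218 ≥ min AVC = $14, price covers variable cost and the firm should produce.
P = MC gives -140 - 32Q + 3Q^2 = 0, with roots -10/3 and 14. Take the larger (rising MC): Q* = 14.
Check: AVC at Q = 14 is $50 ≤ P, so revenue covers variable cost.
Profit = P·Q − TC = 218·14 − 1248 = $1804.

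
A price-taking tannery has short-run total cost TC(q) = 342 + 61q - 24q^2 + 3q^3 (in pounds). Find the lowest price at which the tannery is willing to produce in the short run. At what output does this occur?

£13 per unit, at q = 4

The firm shuts down when price falls below the minimum of average variable cost. AVC = VC/q = 61 - 24q + 3q^2.
dAVC/dq = -24 + 6q = 0 gives q = 4. min AVC = 61 - 24·4 + 3·4^2 = 13.
The firm shuts down for any P below £13.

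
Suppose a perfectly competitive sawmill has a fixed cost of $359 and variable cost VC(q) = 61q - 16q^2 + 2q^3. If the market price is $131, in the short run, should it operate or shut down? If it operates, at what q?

Produce at q = 7

From TC, MC = TC'(q) = 61 - 32q + 6q^2 and AVC = VC/q = 61 - 16q + 2q^2.
AVC is minimized where dAVC/dq = -16 + 4q = 0, at q = 4; min AVC = 61 - 16·4 + 2·4^2 = $29.
P = $131 exceeds min AVC = $29, so the firm stays open.
P = MC gives -70 - 32q + 6q^2 = 0, with roots -5/3 and 7. Take the larger (rising MC): q* = 7.
Check: AVC at q = 7 is $47 ≤ P, so revenue covers variable cost.
Profit = P·q − TC = 131·7 − 688 = $229.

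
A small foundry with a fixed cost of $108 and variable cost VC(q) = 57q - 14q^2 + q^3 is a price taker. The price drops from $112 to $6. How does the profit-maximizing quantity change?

MC = 57 - 28q + 3q^2; the shutdown threshold is min AVC = $8 (at q = 7).
At P = $112 ≥ min AVC, set P = MC on the rising branch: q = 11.
At P = $6 < min AVC = $8, price no longer covers variable cost at any output, so the firm shuts down: q = 0.

Output falls from 11 to 0 (the firm shuts down)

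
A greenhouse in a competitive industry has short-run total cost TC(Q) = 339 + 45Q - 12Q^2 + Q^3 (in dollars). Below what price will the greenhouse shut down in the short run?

The firm shuts down when price falls below the minimum of average variable cost. AVC = VC/Q = 45 - 12Q + Q^2.
At the minimum of AVC, MC = AVC. MC = 45 - 24Q + 3Q^2; setting MC = AVC gives 2Q^2 - 12Q = 0, so Q = 6. min AVC = 9.
The firm shuts down for any P below $9.

$9 per unit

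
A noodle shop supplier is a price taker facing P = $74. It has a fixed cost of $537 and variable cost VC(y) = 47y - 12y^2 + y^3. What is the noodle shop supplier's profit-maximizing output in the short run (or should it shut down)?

Produce at y = 9

From TC, MC = TC'(y) = 47 - 24y + 3y^2 and AVC = VC/y = 47 - 12y + y^2.
AVC hits its minimum where MC = AVC, at y = 6, giving min AVC = 47 - 12·6 + 6^2 = $11.
Because $74 ≥ $11, revenue can cover variable cost; the firm operates.
P = MC gives -27 - 24y + 3y^2 = 0, with roots -1 and 9. Take the larger (rising MC): y* = 9.
Check: AVC at y = 9 is $20 ≤ P, so revenue covers variable cost.
Profit = P·y − TC = 74·9 − 717 = -$51, a loss, but smaller than the $537 fixed cost the firm would lose by shutting down.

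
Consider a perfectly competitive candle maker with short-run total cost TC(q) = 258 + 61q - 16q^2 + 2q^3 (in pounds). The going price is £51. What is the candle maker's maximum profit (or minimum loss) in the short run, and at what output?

Profit = -£158 at q = 5

AVC = 61 - 16q + 2q^2 has its minimum £29 at q = 4; price £51 clears that bar, so the firm operates.
With MC = 61 - 32q + 6q^2, P = MC on the upward-sloping part at q* = 5.
TR = 51·5 = 255. TC = 258 + 155 = 413. Profit = 255 − 413 = -£158.
Shutting down would mean losing the fixed cost of £258, so operating at a loss of £158 is better by £100.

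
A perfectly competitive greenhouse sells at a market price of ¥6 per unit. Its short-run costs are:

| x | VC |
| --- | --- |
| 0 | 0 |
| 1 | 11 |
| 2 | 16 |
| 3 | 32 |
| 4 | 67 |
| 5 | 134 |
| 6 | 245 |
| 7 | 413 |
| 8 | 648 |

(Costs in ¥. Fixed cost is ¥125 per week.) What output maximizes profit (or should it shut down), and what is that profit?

Tabulate TR − TC: x=0: -125; x=1: -130; x=2: -129; x=3: -139; x=4: -168; x=5: -229; x=6: -334; x=7: -496; x=8: -725.
Profit is highest at x = 0. Equivalently, the lowest AVC in the table is 16/2 ≈ ¥8 at x = 2, and P = ¥6 falls below it — price never covers variable cost, so the firm shuts down and loses only its fixed cost.

x = 0 (shut down); profit = -¥125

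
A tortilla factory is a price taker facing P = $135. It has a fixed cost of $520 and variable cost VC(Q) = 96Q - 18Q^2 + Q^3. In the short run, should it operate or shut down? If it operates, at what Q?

Produce at Q = 13

Variable cost is VC = 96Q - 18Q^2 + Q^3, so AVC = VC/Q = 96 - 18Q + Q^2 and MC = dTC/dQ = 96 - 36Q + 3Q^2.
AVC is minimized where dAVC/dQ = -18 + 2Q = 0, at Q = 9; min AVC = 96 - 18·9 + 9^2 = $15.
P = $135 exceeds min AVC = $15, so the firm stays open.
P = MC gives -39 - 36Q + 3Q^2 = 0, with roots -1 and 13. Take the larger (rising MC): Q* = 13.
Check: AVC at Q = 13 is $31 ≤ P, so revenue covers variable cost.
Profit = P·Q − TC = 135·13 − 923 = $832.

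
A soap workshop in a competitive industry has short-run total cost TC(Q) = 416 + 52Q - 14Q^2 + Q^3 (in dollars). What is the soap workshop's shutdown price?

The shutdown price is the minimum of AVC. VC = 52Q - 14Q^2 + Q^3, so AVC = 52 - 14Q + Q^2.
At the minimum of AVC, MC = AVC. MC = 52 - 28Q + 3Q^2; setting MC = AVC gives 2Q^2 - 14Q = 0, so Q = 7. min AVC = 3.
For P < $3 the firm produces nothing.

$3 per unit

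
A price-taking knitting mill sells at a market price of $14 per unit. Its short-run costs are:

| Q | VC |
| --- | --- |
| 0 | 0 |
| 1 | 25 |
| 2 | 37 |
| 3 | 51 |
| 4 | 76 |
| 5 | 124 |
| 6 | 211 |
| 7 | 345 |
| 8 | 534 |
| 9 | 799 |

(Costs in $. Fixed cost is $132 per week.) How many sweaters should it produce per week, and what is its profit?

Profit at each row (π = 14Q − TC): Q=0: -132; Q=1: -143; Q=2: -141; Q=3: -141; Q=4: -152; Q=5: -186; Q=6: -259; Q=7: -379; Q=8: -554; Q=9: -805.
Profit is highest at Q = 0. Equivalently, the lowest AVC in the table is 51/3 ≈ $17 at Q = 3, and P = $14 falls below it — price never covers variable cost, so the firm shuts down and loses only its fixed cost.

Q = 0 (shut down); profit = -$132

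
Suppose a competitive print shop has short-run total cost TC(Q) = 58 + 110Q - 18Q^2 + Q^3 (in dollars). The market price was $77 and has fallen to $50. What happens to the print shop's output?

AVC = 110 - 18Q + Q^2, minimized at Q = 9 where min AVC = $29. MC = 110 - 36Q + 3Q^2.
At P = $77 ≥ min AVC, set P = MC on the rising branch: Q = 11.
At P = $50 ≥ min AVC, set P = MC: Q = 10. The firm stays open but cuts output.

Output falls from 11 to 10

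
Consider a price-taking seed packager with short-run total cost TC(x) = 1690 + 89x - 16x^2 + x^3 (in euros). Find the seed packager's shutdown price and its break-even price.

AVC = 89 - 16x + x^2; minimized at x = 8, giving min AVC = €25. That is the shutdown price.
ATC = 1690/x + 89 - 16x + x^2. Setting dATC/dx = −1690/x^2 − 16 + 2x = 0 gives x = 13 (since 2·13^3 − 16·13^2 = 1690).
min ATC = 1690/13 + 89 − 16·13 + 13^2 = €180. That is the break-even price.
For €25 ≤ P < €180 the firm produces at a loss; below €25 it shuts down.

Shutdown price = €25; break-even price = €180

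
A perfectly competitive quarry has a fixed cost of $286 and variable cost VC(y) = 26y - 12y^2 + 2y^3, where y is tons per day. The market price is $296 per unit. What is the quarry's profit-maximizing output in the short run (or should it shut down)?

Produce at y = 9

From TC, MC = TC'(y) = 26 - 24y + 6y^2 and AVC = VC/y = 26 - 12y + 2y^2.
The AVC parabola has its vertex at y = 12/4 = 3, where AVC = 26 - 12·3 + 2·3^2 = $8.
Because $296 ≥ $8, revenue can cover variable cost; the firm operates.
Set P = MC: 296 = 26 - 24y + 6y^2 → -270 - 24y + 6y^2 = 0. The roots are y = -5 and y = 9; the profit-maximizing output is on the rising part of MC, so y* = 9.
Check: AVC at y = 9 is $80 ≤ P, so revenue covers variable cost.
Profit = P·y − TC = 296·9 − 1006 = $1658.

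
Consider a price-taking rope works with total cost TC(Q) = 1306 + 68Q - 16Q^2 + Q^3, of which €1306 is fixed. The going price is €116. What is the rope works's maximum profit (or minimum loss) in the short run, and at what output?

AVC = 68 - 16Q + Q^2 has its minimum €4 at Q = 8; price €116 clears that bar, so the firm operates.
MC = 68 - 32Q + 3Q^2. Setting P = MC and taking the root on the rising branch gives Q* = 12.
TR = 116·12 = 1392. TC = 1306 + 240 = 1546. Profit = 1392 − 1546 = -€154.
That loss of €154 beats the €1306 the firm would lose by shutting down; producing recovers €1152 of fixed cost.

Profit = -€154 at Q = 12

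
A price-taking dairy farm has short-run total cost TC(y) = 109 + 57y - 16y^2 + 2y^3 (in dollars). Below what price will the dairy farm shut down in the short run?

The firm shuts down when price falls below the minimum of average variable cost. AVC = VC/y = 57 - 16y + 2y^2.
dAVC/dy = -16 + 4y = 0 gives y = 4. min AVC = 57 - 16·4 + 2·4^2 = 25.
The firm shuts down for any P below $25.

$25 per unit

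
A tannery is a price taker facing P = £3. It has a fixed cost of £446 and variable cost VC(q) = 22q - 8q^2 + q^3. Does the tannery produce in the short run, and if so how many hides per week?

Shut down

From TC, MC = TC'(q) = 22 - 16q + 3q^2 and AVC = VC/q = 22 - 8q + q^2.
AVC is minimized where dAVC/dq = -8 + 2q = 0, at q = 4; min AVC = 22 - 8·4 + 4^2 = £6.
With P < min AVC (£3 < £6), every unit sold adds to the loss.
The firm minimizes its loss by shutting down and losing only its fixed cost of £446.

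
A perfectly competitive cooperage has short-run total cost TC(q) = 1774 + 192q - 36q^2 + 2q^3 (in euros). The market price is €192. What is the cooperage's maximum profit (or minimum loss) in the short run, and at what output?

Profit = -€46 at q = 12

AVC = 192 - 36q + 2q^2; min AVC = €30 at q = 9. Since P = €192 ≥ min AVC, the firm produces.
With MC = 192 - 72q + 6q^2, P = MC on the upward-sloping part at q* = 12.
TR = 192·12 = 2304. TC = 1774 + 576 = 2350. Profit = 2304 − 2350 = -€46.
By producing, the firm covers all variable cost plus €1728 of fixed cost; shutting down would lose the full €1774.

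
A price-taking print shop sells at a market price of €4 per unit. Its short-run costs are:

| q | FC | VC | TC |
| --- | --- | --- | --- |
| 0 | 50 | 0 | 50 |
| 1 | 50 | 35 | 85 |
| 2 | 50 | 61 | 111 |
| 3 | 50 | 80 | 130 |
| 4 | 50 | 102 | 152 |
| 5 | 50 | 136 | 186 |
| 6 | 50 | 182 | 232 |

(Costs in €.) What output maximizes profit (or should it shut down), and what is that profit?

q = 0 (shut down); profit = -€50

Profit at each row (π = 4q − TC): q=0: -50; q=1: -81; q=2: -103; q=3: -118; q=4: -136; q=5: -166; q=6: -208.
Profit is highest at q = 0. Equivalently, the lowest AVC in the table is 102/4 ≈ €25.50 at q = 4, and P = €4 falls below it — price never covers variable cost, so the firm shuts down and loses only its fixed cost.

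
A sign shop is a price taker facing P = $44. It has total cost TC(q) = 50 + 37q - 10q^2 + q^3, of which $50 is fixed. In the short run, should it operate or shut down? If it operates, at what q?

Produce at q = 7

Variable cost is VC = 37q - 10q^2 + q^3, so AVC = VC/q = 37 - 10q + q^2 and MC = dTC/dq = 37 - 20q + 3q^2.
AVC is minimized where dAVC/dq = -10 + 2q = 0, at q = 5; min AVC = 37 - 10·5 + 5^2 = $12.
Since P = $44 ≥ min AVC = $12, price covers variable cost and the firm should produce.
Solving P = MC: -7 - 20q + 3q^2 = 0 ⇒ q = -1/3 or 7. On the upward-sloping branch, q* = 7.
Check: AVC at q = 7 is $16 ≤ P, so revenue covers variable cost.
Profit = P·q − TC = 44·7 − 162 = $146.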